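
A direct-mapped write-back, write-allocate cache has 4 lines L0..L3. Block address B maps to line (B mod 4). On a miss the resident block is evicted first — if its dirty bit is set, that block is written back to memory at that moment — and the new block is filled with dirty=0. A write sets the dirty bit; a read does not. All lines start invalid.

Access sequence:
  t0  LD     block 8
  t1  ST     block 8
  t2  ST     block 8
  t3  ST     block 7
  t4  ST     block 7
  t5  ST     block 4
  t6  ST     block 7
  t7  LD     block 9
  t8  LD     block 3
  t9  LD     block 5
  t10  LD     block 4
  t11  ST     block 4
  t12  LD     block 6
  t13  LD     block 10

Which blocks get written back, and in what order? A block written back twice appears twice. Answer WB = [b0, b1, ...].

WB = [8, 7]

  0 | R B8 → L0 miss [-]
  1 | W B8 → L0 hit [D]
  2 | W B8 → L0 hit [D]
  3 | W B7 → L3 miss [D]
  4 | W B7 → L3 hit [D]
  5 | W B4 → L0 miss wb→B8 [D]
  6 | W B7 → L3 hit [D]
  7 | R B9 → L1 miss [-]
  8 | R B3 → L3 miss wb→B7 [-]
  9 | R B5 → L1 miss [-]
  10 | R B4 → L0 hit [D]
  11 | W B4 → L0 hit [D]
  12 | R B6 → L2 miss [-]
  13 | R B10 → L2 miss [-]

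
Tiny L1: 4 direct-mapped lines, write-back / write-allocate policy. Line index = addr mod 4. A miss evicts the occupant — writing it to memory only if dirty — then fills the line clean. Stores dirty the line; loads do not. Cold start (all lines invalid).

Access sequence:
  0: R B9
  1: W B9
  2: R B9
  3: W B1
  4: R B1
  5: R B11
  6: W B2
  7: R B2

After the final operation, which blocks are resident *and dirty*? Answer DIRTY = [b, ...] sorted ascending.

DIRTY = [1, 2]

0: R B9 -> L1 miss  d=-]
1: W B9 -> L1 hit  d=D]
2: R B9 -> L1 hit  d=D]
3: W B1 -> L1 miss wb->B9  d=D]
4: R B1 -> L1 hit  d=D]
5: R B11 -> L3 miss  d=-]
6: W B2 -> L2 miss  d=D]
7: R B2 -> L2 hit  d=D]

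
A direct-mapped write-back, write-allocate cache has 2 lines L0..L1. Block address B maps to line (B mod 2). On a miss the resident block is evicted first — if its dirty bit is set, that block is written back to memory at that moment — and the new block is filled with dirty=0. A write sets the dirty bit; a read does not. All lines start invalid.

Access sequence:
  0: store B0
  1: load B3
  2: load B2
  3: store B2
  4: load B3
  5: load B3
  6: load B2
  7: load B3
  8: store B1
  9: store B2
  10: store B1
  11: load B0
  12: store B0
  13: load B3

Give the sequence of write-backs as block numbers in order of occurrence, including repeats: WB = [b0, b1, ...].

WB = [0, 2, 1]

0: W B0 -> L0 miss  d=D]
1: R B3 -> L1 miss  d=-]
2: R B2 -> L0 miss wb->B0  d=-]
3: W B2 -> L0 hit  d=D]
4: R B3 -> L1 hit  d=-]
5: R B3 -> L1 hit  d=-]
6: R B2 -> L0 hit  d=D]
7: R B3 -> L1 hit  d=-]
8: W B1 -> L1 miss  d=D]
9: W B2 -> L0 hit  d=D]
10: W B1 -> L1 hit  d=D]
11: R B0 -> L0 miss wb->B2  d=-]
12: W B0 -> L0 hit  d=D]
13: R B3 -> L1 miss wb->B1  d=-]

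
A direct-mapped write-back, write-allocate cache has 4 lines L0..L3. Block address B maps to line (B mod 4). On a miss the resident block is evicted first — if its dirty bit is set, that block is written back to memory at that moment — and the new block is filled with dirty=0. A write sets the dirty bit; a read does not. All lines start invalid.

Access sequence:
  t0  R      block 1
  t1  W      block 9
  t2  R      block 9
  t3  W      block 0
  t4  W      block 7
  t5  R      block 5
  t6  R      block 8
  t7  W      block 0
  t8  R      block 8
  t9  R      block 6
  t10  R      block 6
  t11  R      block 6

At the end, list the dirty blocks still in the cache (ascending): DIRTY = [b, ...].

DIRTY = [7]

0: R B1 → L1 miss [-]
1: W B9 → L1 miss [D]
2: R B9 → L1 hit [D]
3: W B0 → L0 miss [D]
4: W B7 → L3 miss [D]
5: R B5 → L1 miss wb→B9 [-]
6: R B8 → L0 miss wb→B0 [-]
7: W B0 → L0 miss [D]
8: R B8 → L0 miss wb→B0 [-]
9: R B6 → L2 miss [-]
10: R B6 → L2 hit [-]
11: R B6 → L2 hit [-]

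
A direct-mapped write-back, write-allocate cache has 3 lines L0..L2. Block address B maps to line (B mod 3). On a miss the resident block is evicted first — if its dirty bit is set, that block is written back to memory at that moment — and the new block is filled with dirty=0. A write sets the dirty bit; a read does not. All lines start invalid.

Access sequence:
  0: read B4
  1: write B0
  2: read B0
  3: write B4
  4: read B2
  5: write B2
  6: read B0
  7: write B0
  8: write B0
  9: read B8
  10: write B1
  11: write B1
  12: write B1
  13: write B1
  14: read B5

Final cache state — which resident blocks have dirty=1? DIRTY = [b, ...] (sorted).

  0 | R B4 → L1 miss [-]
  1 | W B0 → L0 miss [D]
  2 | R B0 → L0 hit [D]
  3 | W B4 → L1 hit [D]
  4 | R B2 → L2 miss [-]
  5 | W B2 → L2 hit [D]
  6 | R B0 → L0 hit [D]
  7 | W B0 → L0 hit [D]
  8 | W B0 → L0 hit [D]
  9 | R B8 → L2 miss wb→B2 [-]
  10 | W B1 → L1 miss wb→B4 [D]
  11 | W B1 → L1 hit [D]
  12 | W B1 → L1 hit [D]
  13 | W B1 → L1 hit [D]
  14 | R B5 → L2 miss [-]

DIRTY = [0, 1]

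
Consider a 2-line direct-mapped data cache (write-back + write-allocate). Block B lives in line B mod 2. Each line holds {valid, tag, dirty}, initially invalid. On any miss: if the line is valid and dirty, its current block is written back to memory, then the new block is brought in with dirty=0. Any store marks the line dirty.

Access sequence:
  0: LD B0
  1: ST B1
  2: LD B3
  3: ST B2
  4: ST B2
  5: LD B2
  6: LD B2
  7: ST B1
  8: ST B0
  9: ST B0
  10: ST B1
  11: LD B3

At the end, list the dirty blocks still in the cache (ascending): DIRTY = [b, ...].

DIRTY = [0]

0: R B0 → L0 miss [-]
1: W B1 → L1 miss [D]
2: R B3 → L1 miss wb→B1 [-]
3: W B2 → L0 miss [D]
4: W B2 → L0 hit [D]
5: R B2 → L0 hit [D]
6: R B2 → L0 hit [D]
7: W B1 → L1 miss [D]
8: W B0 → L0 miss wb→B2 [D]
9: W B0 → L0 hit [D]
10: W B1 → L1 hit [D]
11: R B3 → L1 miss wb→B1 [-]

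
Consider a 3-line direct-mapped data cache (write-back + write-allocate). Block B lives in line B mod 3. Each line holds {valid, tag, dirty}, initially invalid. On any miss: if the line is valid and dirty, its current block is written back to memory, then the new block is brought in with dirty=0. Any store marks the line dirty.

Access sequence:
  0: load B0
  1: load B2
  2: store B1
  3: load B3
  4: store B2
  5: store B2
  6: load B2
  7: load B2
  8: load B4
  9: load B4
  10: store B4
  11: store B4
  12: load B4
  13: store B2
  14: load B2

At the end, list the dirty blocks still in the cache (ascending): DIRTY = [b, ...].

DIRTY = [2, 4]

0: R B0 → L0 miss [-]
1: R B2 → L2 miss [-]
2: W B1 → L1 miss [D]
3: R B3 → L0 miss [-]
4: W B2 → L2 hit [D]
5: W B2 → L2 hit [D]
6: R B2 → L2 hit [D]
7: R B2 → L2 hit [D]
8: R B4 → L1 miss wb→B1 [-]
9: R B4 → L1 hit [-]
10: W B4 → L1 hit [D]
11: W B4 → L1 hit [D]
12: R B4 → L1 hit [D]
13: W B2 → L2 hit [D]
14: R B2 → L2 hit [D]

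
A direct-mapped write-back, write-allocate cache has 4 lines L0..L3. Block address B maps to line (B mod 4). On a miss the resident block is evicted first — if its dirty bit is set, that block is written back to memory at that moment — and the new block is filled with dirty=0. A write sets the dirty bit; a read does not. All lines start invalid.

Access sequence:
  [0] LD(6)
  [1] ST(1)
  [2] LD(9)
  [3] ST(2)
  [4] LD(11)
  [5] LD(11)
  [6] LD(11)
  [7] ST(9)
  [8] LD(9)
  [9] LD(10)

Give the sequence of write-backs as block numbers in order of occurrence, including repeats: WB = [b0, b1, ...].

0: R B6 → L2 miss [-]
1: W B1 → L1 miss [D]
2: R B9 → L1 miss wb→B1 [-]
3: W B2 → L2 miss [D]
4: R B11 → L3 miss [-]
5: R B11 → L3 hit [-]
6: R B11 → L3 hit [-]
7: W B9 → L1 hit [D]
8: R B9 → L1 hit [D]
9: R B10 → L2 miss wb→B2 [-]

WB = [1, 2]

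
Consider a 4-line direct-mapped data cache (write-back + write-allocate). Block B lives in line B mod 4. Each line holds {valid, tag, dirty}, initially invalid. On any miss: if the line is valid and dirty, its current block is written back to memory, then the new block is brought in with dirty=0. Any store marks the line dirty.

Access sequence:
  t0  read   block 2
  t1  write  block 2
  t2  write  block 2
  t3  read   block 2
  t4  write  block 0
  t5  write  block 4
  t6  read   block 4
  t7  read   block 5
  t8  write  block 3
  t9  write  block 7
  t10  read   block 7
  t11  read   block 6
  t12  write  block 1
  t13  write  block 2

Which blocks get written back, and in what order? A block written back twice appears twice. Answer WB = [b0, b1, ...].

0: R B2 → L2 miss [-]
1: W B2 → L2 hit [D]
2: W B2 → L2 hit [D]
3: R B2 → L2 hit [D]
4: W B0 → L0 miss [D]
5: W B4 → L0 miss wb→B0 [D]
6: R B4 → L0 hit [D]
7: R B5 → L1 miss [-]
8: W B3 → L3 miss [D]
9: W B7 → L3 miss wb→B3 [D]
10: R B7 → L3 hit [D]
11: R B6 → L2 miss wb→B2 [-]
12: W B1 → L1 miss [D]
13: W B2 → L2 miss [D]

WB = [0, 3, 2]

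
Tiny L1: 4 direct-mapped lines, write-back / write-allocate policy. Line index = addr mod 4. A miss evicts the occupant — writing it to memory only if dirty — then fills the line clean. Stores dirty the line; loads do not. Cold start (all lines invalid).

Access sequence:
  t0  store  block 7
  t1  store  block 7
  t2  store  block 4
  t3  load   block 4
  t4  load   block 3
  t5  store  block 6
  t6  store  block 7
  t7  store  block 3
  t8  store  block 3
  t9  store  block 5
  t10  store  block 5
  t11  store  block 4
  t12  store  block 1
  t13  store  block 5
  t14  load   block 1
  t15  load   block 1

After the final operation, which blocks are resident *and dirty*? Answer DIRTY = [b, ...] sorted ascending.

0: W B7 -> L3 miss  d=D]
1: W B7 -> L3 hit  d=D]
2: W B4 -> L0 miss  d=D]
3: R B4 -> L0 hit  d=D]
4: R B3 -> L3 miss wb->B7  d=-]
5: W B6 -> L2 miss  d=D]
6: W B7 -> L3 miss  d=D]
7: W B3 -> L3 miss wb->B7  d=D]
8: W B3 -> L3 hit  d=D]
9: W B5 -> L1 miss  d=D]
10: W B5 -> L1 hit  d=D]
11: W B4 -> L0 hit  d=D]
12: W B1 -> L1 miss wb->B5  d=D]
13: W B5 -> L1 miss wb->B1  d=D]
14: R B1 -> L1 miss wb->B5  d=-]
15: R B1 -> L1 hit  d=-]

DIRTY = [3, 4, 6]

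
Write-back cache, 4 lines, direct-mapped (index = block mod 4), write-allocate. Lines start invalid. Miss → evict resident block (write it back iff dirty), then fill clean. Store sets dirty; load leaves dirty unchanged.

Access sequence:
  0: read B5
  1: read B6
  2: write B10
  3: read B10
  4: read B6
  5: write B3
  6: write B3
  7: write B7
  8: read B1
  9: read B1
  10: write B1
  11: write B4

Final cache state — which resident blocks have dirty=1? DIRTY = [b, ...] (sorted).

DIRTY = [1, 4, 7]

0: R B5 -> L1 miss  d=-]
1: R B6 -> L2 miss  d=-]
2: W B10 -> L2 miss  d=D]
3: R B10 -> L2 hit  d=D]
4: R B6 -> L2 miss wb->B10  d=-]
5: W B3 -> L3 miss  d=D]
6: W B3 -> L3 hit  d=D]
7: W B7 -> L3 miss wb->B3  d=D]
8: R B1 -> L1 miss  d=-]
9: R B1 -> L1 hit  d=-]
10: W B1 -> L1 hit  d=D]
11: W B4 -> L0 miss  d=D]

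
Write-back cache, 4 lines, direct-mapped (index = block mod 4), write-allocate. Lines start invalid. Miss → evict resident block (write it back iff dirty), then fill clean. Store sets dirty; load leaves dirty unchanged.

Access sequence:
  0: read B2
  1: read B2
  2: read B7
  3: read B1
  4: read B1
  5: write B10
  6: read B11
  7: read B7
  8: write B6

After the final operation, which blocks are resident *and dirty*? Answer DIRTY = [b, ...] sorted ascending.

DIRTY = [6]

  0 | R B2 → L2 miss [-]
  1 | R B2 → L2 hit [-]
  2 | R B7 → L3 miss [-]
  3 | R B1 → L1 miss [-]
  4 | R B1 → L1 hit [-]
  5 | W B10 → L2 miss [D]
  6 | R B11 → L3 miss [-]
  7 | R B7 → L3 miss [-]
  8 | W B6 → L2 miss wb→B10 [D]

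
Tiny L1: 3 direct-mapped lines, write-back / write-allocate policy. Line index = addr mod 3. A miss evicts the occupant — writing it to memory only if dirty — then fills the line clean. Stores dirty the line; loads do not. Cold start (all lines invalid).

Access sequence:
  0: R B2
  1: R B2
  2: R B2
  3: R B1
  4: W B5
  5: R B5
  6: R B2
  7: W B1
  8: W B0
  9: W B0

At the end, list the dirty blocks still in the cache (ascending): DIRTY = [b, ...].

DIRTY = [0, 1]

  0 | R B2 → L2 miss [-]
  1 | R B2 → L2 hit [-]
  2 | R B2 → L2 hit [-]
  3 | R B1 → L1 miss [-]
  4 | W B5 → L2 miss [D]
  5 | R B5 → L2 hit [D]
  6 | R B2 → L2 miss wb→B5 [-]
  7 | W B1 → L1 hit [D]
  8 | W B0 → L0 miss [D]
  9 | W B0 → L0 hit [D]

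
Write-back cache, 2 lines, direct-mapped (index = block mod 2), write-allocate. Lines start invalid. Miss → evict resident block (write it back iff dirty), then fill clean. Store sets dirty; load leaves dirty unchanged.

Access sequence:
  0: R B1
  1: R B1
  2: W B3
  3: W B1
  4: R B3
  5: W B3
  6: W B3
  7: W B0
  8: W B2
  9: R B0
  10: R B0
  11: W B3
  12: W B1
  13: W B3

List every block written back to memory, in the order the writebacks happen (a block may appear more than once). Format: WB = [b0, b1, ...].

0: R B1 -> L1 miss  d=-]
1: R B1 -> L1 hit  d=-]
2: W B3 -> L1 miss  d=D]
3: W B1 -> L1 miss wb->B3  d=D]
4: R B3 -> L1 miss wb->B1  d=-]
5: W B3 -> L1 hit  d=D]
6: W B3 -> L1 hit  d=D]
7: W B0 -> L0 miss  d=D]
8: W B2 -> L0 miss wb->B0  d=D]
9: R B0 -> L0 miss wb->B2  d=-]
10: R B0 -> L0 hit  d=-]
11: W B3 -> L1 hit  d=D]
12: W B1 -> L1 miss wb->B3  d=D]
13: W B3 -> L1 miss wb->B1  d=D]

WB = [3, 1, 0, 2, 3, 1]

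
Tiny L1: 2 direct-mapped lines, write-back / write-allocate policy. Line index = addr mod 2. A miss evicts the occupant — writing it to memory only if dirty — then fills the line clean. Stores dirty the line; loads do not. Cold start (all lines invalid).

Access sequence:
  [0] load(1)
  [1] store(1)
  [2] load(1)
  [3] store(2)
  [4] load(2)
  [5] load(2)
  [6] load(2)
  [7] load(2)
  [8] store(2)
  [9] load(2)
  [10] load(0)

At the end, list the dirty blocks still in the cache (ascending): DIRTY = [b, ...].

0: R B1 → L1 miss [-]
1: W B1 → L1 hit [D]
2: R B1 → L1 hit [D]
3: W B2 → L0 miss [D]
4: R B2 → L0 hit [D]
5: R B2 → L0 hit [D]
6: R B2 → L0 hit [D]
7: R B2 → L0 hit [D]
8: W B2 → L0 hit [D]
9: R B2 → L0 hit [D]
10: R B0 → L0 miss wb→B2 [-]

DIRTY = [1]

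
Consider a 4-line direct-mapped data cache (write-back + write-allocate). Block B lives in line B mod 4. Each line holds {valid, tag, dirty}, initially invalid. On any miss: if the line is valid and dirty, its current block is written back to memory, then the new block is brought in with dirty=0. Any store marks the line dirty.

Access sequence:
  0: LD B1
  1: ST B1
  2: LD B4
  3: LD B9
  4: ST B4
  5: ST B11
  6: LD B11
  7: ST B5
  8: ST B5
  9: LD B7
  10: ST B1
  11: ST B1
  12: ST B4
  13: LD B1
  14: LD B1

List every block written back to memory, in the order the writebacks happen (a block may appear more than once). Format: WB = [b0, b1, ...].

0: R B1 -> L1 miss  d=-]
1: W B1 -> L1 hit  d=D]
2: R B4 -> L0 miss  d=-]
3: R B9 -> L1 miss wb->B1  d=-]
4: W B4 -> L0 hit  d=D]
5: W B11 -> L3 miss  d=D]
6: R B11 -> L3 hit  d=D]
7: W B5 -> L1 miss  d=D]
8: W B5 -> L1 hit  d=D]
9: R B7 -> L3 miss wb->B11  d=-]
10: W B1 -> L1 miss wb->B5  d=D]
11: W B1 -> L1 hit  d=D]
12: W B4 -> L0 hit  d=D]
13: R B1 -> L1 hit  d=D]
14: R B1 -> L1 hit  d=D]

WB = [1, 11, 5]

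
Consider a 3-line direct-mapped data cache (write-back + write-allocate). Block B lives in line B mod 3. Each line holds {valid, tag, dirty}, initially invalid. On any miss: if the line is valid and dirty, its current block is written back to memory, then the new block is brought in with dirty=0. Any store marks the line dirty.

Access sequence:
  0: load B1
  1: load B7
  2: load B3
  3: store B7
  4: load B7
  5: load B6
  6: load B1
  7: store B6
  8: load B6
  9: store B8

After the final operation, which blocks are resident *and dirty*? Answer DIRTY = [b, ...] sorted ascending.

DIRTY = [6, 8]

0: R B1 -> L1 miss  d=-]
1: R B7 -> L1 miss  d=-]
2: R B3 -> L0 miss  d=-]
3: W B7 -> L1 hit  d=D]
4: R B7 -> L1 hit  d=D]
5: R B6 -> L0 miss  d=-]
6: R B1 -> L1 miss wb->B7  d=-]
7: W B6 -> L0 hit  d=D]
8: R B6 -> L0 hit  d=D]
9: W B8 -> L2 miss  d=D]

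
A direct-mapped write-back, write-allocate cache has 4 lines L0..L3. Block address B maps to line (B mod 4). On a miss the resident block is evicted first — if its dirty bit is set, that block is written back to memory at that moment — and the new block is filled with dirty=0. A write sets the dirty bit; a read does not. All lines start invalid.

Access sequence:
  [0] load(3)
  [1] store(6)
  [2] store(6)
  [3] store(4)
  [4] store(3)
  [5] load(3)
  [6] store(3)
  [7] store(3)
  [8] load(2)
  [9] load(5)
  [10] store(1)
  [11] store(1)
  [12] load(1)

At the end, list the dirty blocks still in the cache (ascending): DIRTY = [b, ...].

DIRTY = [1, 3, 4]

0: R B3 -> L3 miss  d=-]
1: W B6 -> L2 miss  d=D]
2: W B6 -> L2 hit  d=D]
3: W B4 -> L0 miss  d=D]
4: W B3 -> L3 hit  d=D]
5: R B3 -> L3 hit  d=D]
6: W B3 -> L3 hit  d=D]
7: W B3 -> L3 hit  d=D]
8: R B2 -> L2 miss wb->B6  d=-]
9: R B5 -> L1 miss  d=-]
10: W B1 -> L1 miss  d=D]
11: W B1 -> L1 hit  d=D]
12: R B1 -> L1 hit  d=D]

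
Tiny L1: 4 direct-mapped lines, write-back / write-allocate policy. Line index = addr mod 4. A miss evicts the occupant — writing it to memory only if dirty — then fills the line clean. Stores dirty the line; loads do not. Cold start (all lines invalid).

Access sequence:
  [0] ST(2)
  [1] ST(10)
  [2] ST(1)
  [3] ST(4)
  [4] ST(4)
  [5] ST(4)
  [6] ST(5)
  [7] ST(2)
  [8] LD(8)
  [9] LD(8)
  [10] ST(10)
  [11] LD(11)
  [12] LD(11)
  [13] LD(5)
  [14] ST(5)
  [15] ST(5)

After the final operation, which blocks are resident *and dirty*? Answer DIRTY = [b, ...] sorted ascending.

DIRTY = [5, 10]

0: W B2 -> L2 miss  d=D]
1: W B10 -> L2 miss wb->B2  d=D]
2: W B1 -> L1 miss  d=D]
3: W B4 -> L0 miss  d=D]
4: W B4 -> L0 hit  d=D]
5: W B4 -> L0 hit  d=D]
6: W B5 -> L1 miss wb->B1  d=D]
7: W B2 -> L2 miss wb->B10  d=D]
8: R B8 -> L0 miss wb->B4  d=-]
9: R B8 -> L0 hit  d=-]
10: W B10 -> L2 miss wb->B2  d=D]
11: R B11 -> L3 miss  d=-]
12: R B11 -> L3 hit  d=-]
13: R B5 -> L1 hit  d=D]
14: W B5 -> L1 hit  d=D]
15: W B5 -> L1 hit  d=D]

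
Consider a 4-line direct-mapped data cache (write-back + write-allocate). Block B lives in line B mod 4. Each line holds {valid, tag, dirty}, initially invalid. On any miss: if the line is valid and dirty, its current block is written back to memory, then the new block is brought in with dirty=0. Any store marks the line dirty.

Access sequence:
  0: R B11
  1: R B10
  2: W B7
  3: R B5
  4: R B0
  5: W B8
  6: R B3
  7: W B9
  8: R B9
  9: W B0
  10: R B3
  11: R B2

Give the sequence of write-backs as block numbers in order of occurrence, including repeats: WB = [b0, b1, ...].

WB = [7, 8]

  0 | R B11 → L3 miss [-]
  1 | R B10 → L2 miss [-]
  2 | W B7 → L3 miss [D]
  3 | R B5 → L1 miss [-]
  4 | R B0 → L0 miss [-]
  5 | W B8 → L0 miss [D]
  6 | R B3 → L3 miss wb→B7 [-]
  7 | W B9 → L1 miss [D]
  8 | R B9 → L1 hit [D]
  9 | W B0 → L0 miss wb→B8 [D]
  10 | R B3 → L3 hit [-]
  11 | R B2 → L2 miss [-]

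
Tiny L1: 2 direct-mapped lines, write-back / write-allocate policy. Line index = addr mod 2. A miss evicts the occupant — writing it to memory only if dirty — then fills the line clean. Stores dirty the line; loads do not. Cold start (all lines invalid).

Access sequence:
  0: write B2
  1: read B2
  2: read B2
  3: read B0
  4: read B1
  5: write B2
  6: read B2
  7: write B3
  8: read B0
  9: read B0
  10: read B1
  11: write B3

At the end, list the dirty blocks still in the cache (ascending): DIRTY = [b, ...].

DIRTY = [3]

0: W B2 -> L0 miss  d=D]
1: R B2 -> L0 hit  d=D]
2: R B2 -> L0 hit  d=D]
3: R B0 -> L0 miss wb->B2  d=-]
4: R B1 -> L1 miss  d=-]
5: W B2 -> L0 miss  d=D]
6: R B2 -> L0 hit  d=D]
7: W B3 -> L1 miss  d=D]
8: R B0 -> L0 miss wb->B2  d=-]
9: R B0 -> L0 hit  d=-]
10: R B1 -> L1 miss wb->B3  d=-]
11: W B3 -> L1 miss  d=D]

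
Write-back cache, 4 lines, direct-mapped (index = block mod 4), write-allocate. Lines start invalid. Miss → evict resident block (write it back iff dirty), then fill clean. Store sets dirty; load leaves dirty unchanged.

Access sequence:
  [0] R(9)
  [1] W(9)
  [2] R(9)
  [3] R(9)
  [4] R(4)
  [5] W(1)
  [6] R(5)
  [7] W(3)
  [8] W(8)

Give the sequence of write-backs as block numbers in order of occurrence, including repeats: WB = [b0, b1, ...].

WB = [9, 1]

0: R B9 -> L1 miss  d=-]
1: W B9 -> L1 hit  d=D]
2: R B9 -> L1 hit  d=D]
3: R B9 -> L1 hit  d=D]
4: R B4 -> L0 miss  d=-]
5: W B1 -> L1 miss wb->B9  d=D]
6: R B5 -> L1 miss wb->B1  d=-]
7: W B3 -> L3 miss  d=D]
8: W B8 -> L0 miss  d=D]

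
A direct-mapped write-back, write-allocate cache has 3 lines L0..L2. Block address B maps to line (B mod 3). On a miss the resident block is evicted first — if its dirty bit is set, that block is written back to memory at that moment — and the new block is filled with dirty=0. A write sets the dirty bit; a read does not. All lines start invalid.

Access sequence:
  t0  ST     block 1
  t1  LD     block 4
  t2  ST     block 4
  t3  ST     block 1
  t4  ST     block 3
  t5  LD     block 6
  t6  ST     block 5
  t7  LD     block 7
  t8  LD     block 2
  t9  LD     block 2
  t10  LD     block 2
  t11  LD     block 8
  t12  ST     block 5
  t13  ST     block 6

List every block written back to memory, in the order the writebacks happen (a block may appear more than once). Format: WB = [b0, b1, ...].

WB = [1, 4, 3, 1, 5]

0: W B1 -> L1 miss  d=D]
1: R B4 -> L1 miss wb->B1  d=-]
2: W B4 -> L1 hit  d=D]
3: W B1 -> L1 miss wb->B4  d=D]
4: W B3 -> L0 miss  d=D]
5: R B6 -> L0 miss wb->B3  d=-]
6: W B5 -> L2 miss  d=D]
7: R B7 -> L1 miss wb->B1  d=-]
8: R B2 -> L2 miss wb->B5  d=-]
9: R B2 -> L2 hit  d=-]
10: R B2 -> L2 hit  d=-]
11: R B8 -> L2 miss  d=-]
12: W B5 -> L2 miss  d=D]
13: W B6 -> L0 hit  d=D]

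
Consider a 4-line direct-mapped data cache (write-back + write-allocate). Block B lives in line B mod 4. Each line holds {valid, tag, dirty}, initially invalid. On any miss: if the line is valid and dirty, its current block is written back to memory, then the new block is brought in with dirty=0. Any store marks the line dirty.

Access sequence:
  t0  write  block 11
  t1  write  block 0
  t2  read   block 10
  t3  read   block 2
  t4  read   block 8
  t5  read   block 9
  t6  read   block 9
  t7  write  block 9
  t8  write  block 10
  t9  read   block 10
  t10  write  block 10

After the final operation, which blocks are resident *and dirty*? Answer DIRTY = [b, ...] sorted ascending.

DIRTY = [9, 10, 11]

0: W B11 -> L3 miss  d=D]
1: W B0 -> L0 miss  d=D]
2: R B10 -> L2 miss  d=-]
3: R B2 -> L2 miss  d=-]
4: R B8 -> L0 miss wb->B0  d=-]
5: R B9 -> L1 miss  d=-]
6: R B9 -> L1 hit  d=-]
7: W B9 -> L1 hit  d=D]
8: W B10 -> L2 miss  d=D]
9: R B10 -> L2 hit  d=D]
10: W B10 -> L2 hit  d=D]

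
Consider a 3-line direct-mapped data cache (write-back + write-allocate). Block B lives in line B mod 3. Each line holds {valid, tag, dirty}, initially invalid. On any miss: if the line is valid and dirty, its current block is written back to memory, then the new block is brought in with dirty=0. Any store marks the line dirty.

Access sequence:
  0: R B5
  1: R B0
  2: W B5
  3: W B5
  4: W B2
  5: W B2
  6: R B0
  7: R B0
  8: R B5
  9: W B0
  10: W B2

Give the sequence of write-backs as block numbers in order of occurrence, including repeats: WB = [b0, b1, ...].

  0 | R B5 → L2 miss [-]
  1 | R B0 → L0 miss [-]
  2 | W B5 → L2 hit [D]
  3 | W B5 → L2 hit [D]
  4 | W B2 → L2 miss wb→B5 [D]
  5 | W B2 → L2 hit [D]
  6 | R B0 → L0 hit [-]
  7 | R B0 → L0 hit [-]
  8 | R B5 → L2 miss wb→B2 [-]
  9 | W B0 → L0 hit [D]
  10 | W B2 → L2 miss [D]

WB = [5, 2]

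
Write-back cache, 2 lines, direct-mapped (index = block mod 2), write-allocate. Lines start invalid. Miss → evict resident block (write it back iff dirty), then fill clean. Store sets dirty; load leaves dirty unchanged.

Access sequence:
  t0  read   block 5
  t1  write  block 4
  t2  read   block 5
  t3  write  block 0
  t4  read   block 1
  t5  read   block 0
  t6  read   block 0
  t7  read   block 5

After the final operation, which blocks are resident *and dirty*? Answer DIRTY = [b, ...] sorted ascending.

  0 | R B5 → L1 miss [-]
  1 | W B4 → L0 miss [D]
  2 | R B5 → L1 hit [-]
  3 | W B0 → L0 miss wb→B4 [D]
  4 | R B1 → L1 miss [-]
  5 | R B0 → L0 hit [D]
  6 | R B0 → L0 hit [D]
  7 | R B5 → L1 miss [-]

DIRTY = [0]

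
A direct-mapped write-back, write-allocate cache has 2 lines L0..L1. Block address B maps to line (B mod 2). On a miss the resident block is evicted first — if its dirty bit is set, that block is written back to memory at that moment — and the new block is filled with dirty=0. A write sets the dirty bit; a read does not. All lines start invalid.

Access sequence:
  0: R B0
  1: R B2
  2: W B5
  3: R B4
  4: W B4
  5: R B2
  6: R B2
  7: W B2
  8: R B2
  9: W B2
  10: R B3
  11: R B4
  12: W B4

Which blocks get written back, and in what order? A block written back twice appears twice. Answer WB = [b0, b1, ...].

WB = [4, 5, 2]

0: R B0 -> L0 miss  d=-]
1: R B2 -> L0 miss  d=-]
2: W B5 -> L1 miss  d=D]
3: R B4 -> L0 miss  d=-]
4: W B4 -> L0 hit  d=D]
5: R B2 -> L0 miss wb->B4  d=-]
6: R B2 -> L0 hit  d=-]
7: W B2 -> L0 hit  d=D]
8: R B2 -> L0 hit  d=D]
9: W B2 -> L0 hit  d=D]
10: R B3 -> L1 miss wb->B5  d=-]
11: R B4 -> L0 miss wb->B2  d=-]
12: W B4 -> L0 hit  d=D]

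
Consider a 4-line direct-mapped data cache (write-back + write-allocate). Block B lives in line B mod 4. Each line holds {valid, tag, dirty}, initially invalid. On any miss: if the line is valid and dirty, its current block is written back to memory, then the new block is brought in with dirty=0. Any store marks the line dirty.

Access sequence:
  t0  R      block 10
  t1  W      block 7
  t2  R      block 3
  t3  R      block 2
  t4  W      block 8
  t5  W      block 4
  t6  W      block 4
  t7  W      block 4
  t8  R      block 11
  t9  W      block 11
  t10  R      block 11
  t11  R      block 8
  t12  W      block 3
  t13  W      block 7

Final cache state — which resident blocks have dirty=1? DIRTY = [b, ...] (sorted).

DIRTY = [7]

  0 | R B10 → L2 miss [-]
  1 | W B7 → L3 miss [D]
  2 | R B3 → L3 miss wb→B7 [-]
  3 | R B2 → L2 miss [-]
  4 | W B8 → L0 miss [D]
  5 | W B4 → L0 miss wb→B8 [D]
  6 | W B4 → L0 hit [D]
  7 | W B4 → L0 hit [D]
  8 | R B11 → L3 miss [-]
  9 | W B11 → L3 hit [D]
  10 | R B11 → L3 hit [D]
  11 | R B8 → L0 miss wb→B4 [-]
  12 | W B3 → L3 miss wb→B11 [D]
  13 | W B7 → L3 miss wb→B3 [D]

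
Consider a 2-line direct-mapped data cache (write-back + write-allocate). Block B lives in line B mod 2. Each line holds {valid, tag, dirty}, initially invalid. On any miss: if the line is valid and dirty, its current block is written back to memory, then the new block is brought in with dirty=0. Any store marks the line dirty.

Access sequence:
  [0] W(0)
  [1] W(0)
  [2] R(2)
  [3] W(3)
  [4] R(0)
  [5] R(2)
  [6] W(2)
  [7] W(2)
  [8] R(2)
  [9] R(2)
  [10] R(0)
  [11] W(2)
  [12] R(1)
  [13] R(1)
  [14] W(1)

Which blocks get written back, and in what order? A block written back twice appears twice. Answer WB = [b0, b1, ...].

WB = [0, 2, 3]

  0 | W B0 → L0 miss [D]
  1 | W B0 → L0 hit [D]
  2 | R B2 → L0 miss wb→B0 [-]
  3 | W B3 → L1 miss [D]
  4 | R B0 → L0 miss [-]
  5 | R B2 → L0 miss [-]
  6 | W B2 → L0 hit [D]
  7 | W B2 → L0 hit [D]
  8 | R B2 → L0 hit [D]
  9 | R B2 → L0 hit [D]
  10 | R B0 → L0 miss wb→B2 [-]
  11 | W B2 → L0 miss [D]
  12 | R B1 → L1 miss wb→B3 [-]
  13 | R B1 → L1 hit [-]
  14 | W B1 → L1 hit [D]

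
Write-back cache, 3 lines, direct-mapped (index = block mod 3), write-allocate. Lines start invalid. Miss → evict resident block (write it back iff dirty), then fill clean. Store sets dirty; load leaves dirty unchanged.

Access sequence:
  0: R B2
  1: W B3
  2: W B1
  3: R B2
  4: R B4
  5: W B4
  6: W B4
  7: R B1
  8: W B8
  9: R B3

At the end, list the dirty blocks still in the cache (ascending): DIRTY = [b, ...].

0: R B2 → L2 miss [-]
1: W B3 → L0 miss [D]
2: W B1 → L1 miss [D]
3: R B2 → L2 hit [-]
4: R B4 → L1 miss wb→B1 [-]
5: W B4 → L1 hit [D]
6: W B4 → L1 hit [D]
7: R B1 → L1 miss wb→B4 [-]
8: W B8 → L2 miss [D]
9: R B3 → L0 hit [D]

DIRTY = [3, 8]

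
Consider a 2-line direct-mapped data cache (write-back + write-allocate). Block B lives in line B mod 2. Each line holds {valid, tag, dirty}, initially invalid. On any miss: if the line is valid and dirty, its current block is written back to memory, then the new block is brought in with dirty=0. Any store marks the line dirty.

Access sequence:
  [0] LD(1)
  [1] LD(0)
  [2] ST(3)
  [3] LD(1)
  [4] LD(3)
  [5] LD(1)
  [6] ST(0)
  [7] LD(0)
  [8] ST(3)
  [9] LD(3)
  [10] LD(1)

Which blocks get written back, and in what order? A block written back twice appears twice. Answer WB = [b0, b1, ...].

WB = [3, 3]

0: R B1 -> L1 miss  d=-]
1: R B0 -> L0 miss  d=-]
2: W B3 -> L1 miss  d=D]
3: R B1 -> L1 miss wb->B3  d=-]
4: R B3 -> L1 miss  d=-]
5: R B1 -> L1 miss  d=-]
6: W B0 -> L0 hit  d=D]
7: R B0 -> L0 hit  d=D]
8: W B3 -> L1 miss  d=D]
9: R B3 -> L1 hit  d=D]
10: R B1 -> L1 miss wb->B3  d=-]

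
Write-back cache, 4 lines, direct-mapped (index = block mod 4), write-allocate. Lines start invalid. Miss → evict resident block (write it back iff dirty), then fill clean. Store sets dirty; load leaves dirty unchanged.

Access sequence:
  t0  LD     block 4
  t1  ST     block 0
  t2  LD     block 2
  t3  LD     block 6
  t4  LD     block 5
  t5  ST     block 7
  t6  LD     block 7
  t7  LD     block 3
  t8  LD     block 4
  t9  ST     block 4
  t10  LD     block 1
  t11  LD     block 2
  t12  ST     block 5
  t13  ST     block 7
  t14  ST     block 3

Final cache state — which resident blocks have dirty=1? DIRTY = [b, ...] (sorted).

DIRTY = [3, 4, 5]

0: R B4 → L0 miss [-]
1: W B0 → L0 miss [D]
2: R B2 → L2 miss [-]
3: R B6 → L2 miss [-]
4: R B5 → L1 miss [-]
5: W B7 → L3 miss [D]
6: R B7 → L3 hit [D]
7: R B3 → L3 miss wb→B7 [-]
8: R B4 → L0 miss wb→B0 [-]
9: W B4 → L0 hit [D]
10: R B1 → L1 miss [-]
11: R B2 → L2 miss [-]
12: W B5 → L1 miss [D]
13: W B7 → L3 miss [D]
14: W B3 → L3 miss wb→B7 [D]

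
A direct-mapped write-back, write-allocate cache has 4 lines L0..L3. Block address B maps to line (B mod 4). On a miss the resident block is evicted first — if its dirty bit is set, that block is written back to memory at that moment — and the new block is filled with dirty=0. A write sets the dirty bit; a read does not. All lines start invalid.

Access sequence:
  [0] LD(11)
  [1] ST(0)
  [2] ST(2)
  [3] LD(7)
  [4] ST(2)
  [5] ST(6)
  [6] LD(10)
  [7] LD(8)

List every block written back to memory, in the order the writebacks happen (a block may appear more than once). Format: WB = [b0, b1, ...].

0: R B11 → L3 miss [-]
1: W B0 → L0 miss [D]
2: W B2 → L2 miss [D]
3: R B7 → L3 miss [-]
4: W B2 → L2 hit [D]
5: W B6 → L2 miss wb→B2 [D]
6: R B10 → L2 miss wb→B6 [-]
7: R B8 → L0 miss wb→B0 [-]

WB = [2, 6, 0]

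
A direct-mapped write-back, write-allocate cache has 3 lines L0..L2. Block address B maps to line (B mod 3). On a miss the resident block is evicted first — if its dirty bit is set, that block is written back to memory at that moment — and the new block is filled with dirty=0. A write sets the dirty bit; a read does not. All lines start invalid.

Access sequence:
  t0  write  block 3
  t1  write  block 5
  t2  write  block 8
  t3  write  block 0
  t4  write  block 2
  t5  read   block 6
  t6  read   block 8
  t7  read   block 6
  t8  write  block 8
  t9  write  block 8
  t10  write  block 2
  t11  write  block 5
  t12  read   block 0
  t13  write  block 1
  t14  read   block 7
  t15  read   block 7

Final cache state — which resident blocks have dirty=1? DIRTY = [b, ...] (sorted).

DIRTY = [5]

0: W B3 → L0 miss [D]
1: W B5 → L2 miss [D]
2: W B8 → L2 miss wb→B5 [D]
3: W B0 → L0 miss wb→B3 [D]
4: W B2 → L2 miss wb→B8 [D]
5: R B6 → L0 miss wb→B0 [-]
6: R B8 → L2 miss wb→B2 [-]
7: R B6 → L0 hit [-]
8: W B8 → L2 hit [D]
9: W B8 → L2 hit [D]
10: W B2 → L2 miss wb→B8 [D]
11: W B5 → L2 miss wb→B2 [D]
12: R B0 → L0 miss [-]
13: W B1 → L1 miss [D]
14: R B7 → L1 miss wb→B1 [-]
15: R B7 → L1 hit [-]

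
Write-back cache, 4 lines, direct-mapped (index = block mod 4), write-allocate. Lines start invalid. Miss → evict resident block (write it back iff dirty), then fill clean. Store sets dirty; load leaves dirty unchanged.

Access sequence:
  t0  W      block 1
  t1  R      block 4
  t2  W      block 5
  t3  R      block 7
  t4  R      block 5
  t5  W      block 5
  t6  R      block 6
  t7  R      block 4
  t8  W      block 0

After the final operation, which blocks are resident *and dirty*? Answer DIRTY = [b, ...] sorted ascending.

0: W B1 → L1 miss [D]
1: R B4 → L0 miss [-]
2: W B5 → L1 miss wb→B1 [D]
3: R B7 → L3 miss [-]
4: R B5 → L1 hit [D]
5: W B5 → L1 hit [D]
6: R B6 → L2 miss [-]
7: R B4 → L0 hit [-]
8: W B0 → L0 miss [D]

DIRTY = [0, 5]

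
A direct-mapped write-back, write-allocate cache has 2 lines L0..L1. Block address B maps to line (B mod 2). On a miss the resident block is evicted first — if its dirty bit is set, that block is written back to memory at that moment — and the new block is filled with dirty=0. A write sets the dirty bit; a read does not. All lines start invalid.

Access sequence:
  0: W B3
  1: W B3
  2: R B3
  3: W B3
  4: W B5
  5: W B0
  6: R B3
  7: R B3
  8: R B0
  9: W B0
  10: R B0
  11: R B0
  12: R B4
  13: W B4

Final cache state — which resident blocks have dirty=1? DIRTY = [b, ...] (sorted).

DIRTY = [4]

0: W B3 -> L1 miss  d=D]
1: W B3 -> L1 hit  d=D]
2: R B3 -> L1 hit  d=D]
3: W B3 -> L1 hit  d=D]
4: W B5 -> L1 miss wb->B3  d=D]
5: W B0 -> L0 miss  d=D]
6: R B3 -> L1 miss wb->B5  d=-]
7: R B3 -> L1 hit  d=-]
8: R B0 -> L0 hit  d=D]
9: W B0 -> L0 hit  d=D]
10: R B0 -> L0 hit  d=D]
11: R B0 -> L0 hit  d=D]
12: R B4 -> L0 miss wb->B0  d=-]
13: W B4 -> L0 hit  d=D]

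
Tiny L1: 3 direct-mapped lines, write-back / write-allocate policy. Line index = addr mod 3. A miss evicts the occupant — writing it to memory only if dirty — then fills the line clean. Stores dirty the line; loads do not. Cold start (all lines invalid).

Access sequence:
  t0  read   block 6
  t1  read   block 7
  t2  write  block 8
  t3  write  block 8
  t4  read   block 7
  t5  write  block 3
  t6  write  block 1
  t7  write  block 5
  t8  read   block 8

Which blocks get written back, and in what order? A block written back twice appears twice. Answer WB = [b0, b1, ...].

WB = [8, 5]

0: R B6 → L0 miss [-]
1: R B7 → L1 miss [-]
2: W B8 → L2 miss [D]
3: W B8 → L2 hit [D]
4: R B7 → L1 hit [-]
5: W B3 → L0 miss [D]
6: W B1 → L1 miss [D]
7: W B5 → L2 miss wb→B8 [D]
8: R B8 → L2 miss wb→B5 [-]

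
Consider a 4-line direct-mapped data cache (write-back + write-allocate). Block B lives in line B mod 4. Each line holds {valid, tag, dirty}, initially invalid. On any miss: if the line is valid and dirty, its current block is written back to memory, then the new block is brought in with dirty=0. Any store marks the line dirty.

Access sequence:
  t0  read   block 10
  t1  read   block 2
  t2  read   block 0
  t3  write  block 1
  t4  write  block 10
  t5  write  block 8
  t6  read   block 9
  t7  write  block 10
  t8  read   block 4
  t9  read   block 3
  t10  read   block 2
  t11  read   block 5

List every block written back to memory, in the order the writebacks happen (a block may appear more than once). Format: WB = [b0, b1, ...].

  0 | R B10 → L2 miss [-]
  1 | R B2 → L2 miss [-]
  2 | R B0 → L0 miss [-]
  3 | W B1 → L1 miss [D]
  4 | W B10 → L2 miss [D]
  5 | W B8 → L0 miss [D]
  6 | R B9 → L1 miss wb→B1 [-]
  7 | W B10 → L2 hit [D]
  8 | R B4 → L0 miss wb→B8 [-]
  9 | R B3 → L3 miss [-]
  10 | R B2 → L2 miss wb→B10 [-]
  11 | R B5 → L1 miss [-]

WB = [1, 8, 10]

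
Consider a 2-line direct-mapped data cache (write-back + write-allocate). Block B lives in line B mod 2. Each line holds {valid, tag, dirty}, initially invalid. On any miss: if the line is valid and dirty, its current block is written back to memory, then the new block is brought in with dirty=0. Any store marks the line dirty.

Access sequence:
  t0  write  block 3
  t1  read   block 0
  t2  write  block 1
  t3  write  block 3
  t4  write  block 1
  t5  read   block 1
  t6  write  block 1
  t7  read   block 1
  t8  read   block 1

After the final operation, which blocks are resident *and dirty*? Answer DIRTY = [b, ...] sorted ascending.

0: W B3 -> L1 miss  d=D]
1: R B0 -> L0 miss  d=-]
2: W B1 -> L1 miss wb->B3  d=D]
3: W B3 -> L1 miss wb->B1  d=D]
4: W B1 -> L1 miss wb->B3  d=D]
5: R B1 -> L1 hit  d=D]
6: W B1 -> L1 hit  d=D]
7: R B1 -> L1 hit  d=D]
8: R B1 -> L1 hit  d=D]

DIRTY = [1]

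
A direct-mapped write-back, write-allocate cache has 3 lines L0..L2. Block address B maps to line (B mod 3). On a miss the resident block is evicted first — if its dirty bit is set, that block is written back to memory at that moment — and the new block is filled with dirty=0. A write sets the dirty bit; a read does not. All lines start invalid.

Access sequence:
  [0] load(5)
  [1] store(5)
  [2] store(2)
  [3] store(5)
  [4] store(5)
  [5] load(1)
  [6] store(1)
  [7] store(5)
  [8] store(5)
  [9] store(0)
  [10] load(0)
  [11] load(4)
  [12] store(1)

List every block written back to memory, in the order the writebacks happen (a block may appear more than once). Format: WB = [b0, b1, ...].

0: R B5 -> L2 miss  d=-]
1: W B5 -> L2 hit  d=D]
2: W B2 -> L2 miss wb->B5  d=D]
3: W B5 -> L2 miss wb->B2  d=D]
4: W B5 -> L2 hit  d=D]
5: R B1 -> L1 miss  d=-]
6: W B1 -> L1 hit  d=D]
7: W B5 -> L2 hit  d=D]
8: W B5 -> L2 hit  d=D]
9: W B0 -> L0 miss  d=D]
10: R B0 -> L0 hit  d=D]
11: R B4 -> L1 miss wb->B1  d=-]
12: W B1 -> L1 miss  d=D]

WB = [5, 2, 1]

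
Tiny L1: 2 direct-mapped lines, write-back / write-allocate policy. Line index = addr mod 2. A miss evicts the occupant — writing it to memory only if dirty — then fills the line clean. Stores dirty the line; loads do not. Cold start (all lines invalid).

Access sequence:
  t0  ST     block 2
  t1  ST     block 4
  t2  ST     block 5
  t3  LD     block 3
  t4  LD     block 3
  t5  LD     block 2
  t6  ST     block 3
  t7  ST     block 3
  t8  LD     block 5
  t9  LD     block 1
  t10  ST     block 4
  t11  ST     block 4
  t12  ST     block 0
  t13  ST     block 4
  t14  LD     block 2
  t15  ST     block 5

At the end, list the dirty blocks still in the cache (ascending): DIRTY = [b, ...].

  0 | W B2 → L0 miss [D]
  1 | W B4 → L0 miss wb→B2 [D]
  2 | W B5 → L1 miss [D]
  3 | R B3 → L1 miss wb→B5 [-]
  4 | R B3 → L1 hit [-]
  5 | R B2 → L0 miss wb→B4 [-]
  6 | W B3 → L1 hit [D]
  7 | W B3 → L1 hit [D]
  8 | R B5 → L1 miss wb→B3 [-]
  9 | R B1 → L1 miss [-]
  10 | W B4 → L0 miss [D]
  11 | W B4 → L0 hit [D]
  12 | W B0 → L0 miss wb→B4 [D]
  13 | W B4 → L0 miss wb→B0 [D]
  14 | R B2 → L0 miss wb→B4 [-]
  15 | W B5 → L1 miss [D]

DIRTY = [5]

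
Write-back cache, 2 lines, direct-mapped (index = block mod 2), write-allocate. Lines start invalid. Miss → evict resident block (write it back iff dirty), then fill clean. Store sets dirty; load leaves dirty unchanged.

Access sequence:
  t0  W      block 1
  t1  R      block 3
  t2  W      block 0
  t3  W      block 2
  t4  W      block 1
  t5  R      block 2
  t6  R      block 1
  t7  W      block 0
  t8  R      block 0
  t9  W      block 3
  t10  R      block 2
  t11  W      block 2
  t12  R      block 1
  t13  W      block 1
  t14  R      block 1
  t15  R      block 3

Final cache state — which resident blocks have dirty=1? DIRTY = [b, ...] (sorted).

DIRTY = [2]

  0 | W B1 → L1 miss [D]
  1 | R B3 → L1 miss wb→B1 [-]
  2 | W B0 → L0 miss [D]
  3 | W B2 → L0 miss wb→B0 [D]
  4 | W B1 → L1 miss [D]
  5 | R B2 → L0 hit [D]
  6 | R B1 → L1 hit [D]
  7 | W B0 → L0 miss wb→B2 [D]
  8 | R B0 → L0 hit [D]
  9 | W B3 → L1 miss wb→B1 [D]
  10 | R B2 → L0 miss wb→B0 [-]
  11 | W B2 → L0 hit [D]
  12 | R B1 → L1 miss wb→B3 [-]
  13 | W B1 → L1 hit [D]
  14 | R B1 → L1 hit [D]
  15 | R B3 → L1 miss wb→B1 [-]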